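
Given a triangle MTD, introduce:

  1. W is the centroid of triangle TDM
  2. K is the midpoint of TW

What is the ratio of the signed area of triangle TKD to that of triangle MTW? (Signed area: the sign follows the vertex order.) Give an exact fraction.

Work in coordinates with M = (0, 0), T = (1, 0), D = (0, 1).
1. W is the centroid of triangle TDM ⇒ W = (1/3, 1/3)
2. K is the midpoint of TW ⇒ K = (2/3, 1/6)
2·[TKD] = -1/6, 2·[MTW] = 1/3
[TKD]:[MTW] = -1/6:1/3 = -1/2

[TKD]:[MTW] = -1/2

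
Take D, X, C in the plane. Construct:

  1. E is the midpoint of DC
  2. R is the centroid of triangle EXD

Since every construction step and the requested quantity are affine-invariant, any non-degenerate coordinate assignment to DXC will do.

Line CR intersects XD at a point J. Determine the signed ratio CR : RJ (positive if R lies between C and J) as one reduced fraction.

Choose coordinates D = (0, 0), X = (1, 0), C = (0, 1).
1. E is the midpoint of DC ⇒ E = (0, 1/2)
2. R is the centroid of triangle EXD ⇒ R = (1/3, 1/6)
line CR meets XD at J = (2/5, 0)
R = C + t·(J−C) with t = 5/6, so CR:RJ = 5/6:1/6

CR:RJ = 5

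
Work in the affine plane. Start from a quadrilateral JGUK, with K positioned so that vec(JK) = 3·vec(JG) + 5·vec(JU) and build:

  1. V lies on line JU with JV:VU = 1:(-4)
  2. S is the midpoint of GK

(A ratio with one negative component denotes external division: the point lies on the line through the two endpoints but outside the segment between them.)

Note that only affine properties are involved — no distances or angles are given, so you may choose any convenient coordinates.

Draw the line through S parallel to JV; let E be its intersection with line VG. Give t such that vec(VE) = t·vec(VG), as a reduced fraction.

Work in coordinates with J = (0, 0), G = (1, 0), U = (0, 1), K = (3, 5).
1. V lies on line JU with JV:VU = 1:(-4) ⇒ V = (0, -1/3)
2. S is the midpoint of GK ⇒ S = (2, 5/2)
through S parallel to JV: direction (0, -1/3); meets VG at E = (2, 1/3)
E = V + t·(G−V) with t = 2

t = 2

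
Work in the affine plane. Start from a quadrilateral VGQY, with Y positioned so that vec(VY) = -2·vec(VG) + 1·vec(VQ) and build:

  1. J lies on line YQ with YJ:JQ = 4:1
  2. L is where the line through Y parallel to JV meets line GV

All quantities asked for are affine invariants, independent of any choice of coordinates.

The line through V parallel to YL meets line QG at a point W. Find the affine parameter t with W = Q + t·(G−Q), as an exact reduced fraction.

t = -2/3

Work in coordinates with V = (0, 0), G = (1, 0), Q = (0, 1), Y = (-2, 1).
1. J lies on line YQ with YJ:JQ = 4:1 ⇒ J = (-2/5, 1)
2. L is where the line through Y parallel to JV meets line GV ⇒ L = (-8/5, 0)
through V parallel to YL: direction (2/5, -1); meets QG at W = (-2/3, 5/3)
W = Q + t·(G−Q) with t = -2/3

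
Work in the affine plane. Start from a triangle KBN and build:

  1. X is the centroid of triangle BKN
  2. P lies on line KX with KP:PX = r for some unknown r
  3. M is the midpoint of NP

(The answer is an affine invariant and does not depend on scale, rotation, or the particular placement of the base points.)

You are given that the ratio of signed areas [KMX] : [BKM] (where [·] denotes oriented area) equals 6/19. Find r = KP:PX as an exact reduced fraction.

Set K = (0, 0), B = (1, 0), N = (0, 1); any affine frame gives the same invariant.
1. X is the centroid of triangle BKN ⇒ X = (1/3, 1/3)
2. With KP:PX = r, write λ = r/(r+1) so P = K + λ·(X−K); P is affine-linear in λ
3. M is the midpoint of NP ⇒ M is an affine combination of earlier points and hence also affine-linear in λ
Every point depending on P is an affine combination of P and λ-independent points, so each such coordinate is linear in λ; the λ² term in each signed area is a multiple of (X−K)×(X−K) = 0, so 2·[KMX] and 2·[BKM] are each linear in λ. Evaluating at λ=0 and λ=1:
  2·[KMX] = -1/6,   2·[BKM] = -1/6·λ − 1/2
So [KMX]:[BKM] = (-1/6) / (-1/6·λ − 1/2). Setting this equal to 6/19:
  -1/6 = 6/19·(-1/6·λ − 1/2)  ⇒  λ = 1/6
Then r = λ/(1−λ) = (1/6)/(5/6) = 1/5. Check: with r = 1/5, P = (1/18, 1/18) and [KMX]:[BKM] = 6/19 as required.

r = 1/5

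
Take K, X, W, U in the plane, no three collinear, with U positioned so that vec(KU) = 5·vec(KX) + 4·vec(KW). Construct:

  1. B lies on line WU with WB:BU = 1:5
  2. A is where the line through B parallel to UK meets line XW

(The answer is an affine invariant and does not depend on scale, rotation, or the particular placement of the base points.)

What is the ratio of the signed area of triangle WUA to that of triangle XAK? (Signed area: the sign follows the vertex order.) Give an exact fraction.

[WUA]:[XAK] = -40/49

Assign K = (0, 0), X = (1, 0), W = (0, 1), U = (5, 4) — the answer is frame-independent, so this choice is without loss of generality.
1. B lies on line WU with WB:BU = 1:5 ⇒ B = (5/6, 3/2)
2. A is where the line through B parallel to UK meets line XW ⇒ A = (5/54, 49/54)
2·[WUA] = -20/27, 2·[XAK] = 49/54
[WUA]:[XAK] = -20/27:49/54 = -40/49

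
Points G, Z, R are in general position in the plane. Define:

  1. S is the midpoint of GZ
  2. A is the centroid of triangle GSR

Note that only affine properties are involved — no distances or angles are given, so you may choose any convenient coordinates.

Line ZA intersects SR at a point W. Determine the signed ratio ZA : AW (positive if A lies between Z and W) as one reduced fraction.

ZA:AW = -4

Choose coordinates G = (0, 0), Z = (1, 0), R = (0, 1).
1. S is the midpoint of GZ ⇒ S = (1/2, 0)
2. A is the centroid of triangle GSR ⇒ A = (1/6, 1/3)
line ZA meets SR at W = (3/8, 1/4)
A = Z + t·(W−Z) with t = 4/3, so ZA:AW = 4/3:-1/3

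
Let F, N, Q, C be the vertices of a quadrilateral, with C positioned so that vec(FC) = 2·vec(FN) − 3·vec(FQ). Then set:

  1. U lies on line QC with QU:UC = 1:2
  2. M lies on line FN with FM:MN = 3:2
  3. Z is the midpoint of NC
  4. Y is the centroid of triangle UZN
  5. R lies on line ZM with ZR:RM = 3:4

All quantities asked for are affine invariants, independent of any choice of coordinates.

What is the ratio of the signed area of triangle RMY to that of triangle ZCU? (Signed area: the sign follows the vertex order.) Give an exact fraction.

Set F = (0, 0), N = (1, 0), Q = (0, 1), C = (2, -3); any affine frame gives the same invariant.
1. U lies on line QC with QU:UC = 1:2 ⇒ U = (2/3, -1/3)
2. M lies on line FN with FM:MN = 3:2 ⇒ M = (3/5, 0)
3. Z is the midpoint of NC ⇒ Z = (3/2, -3/2)
4. Y is the centroid of triangle UZN ⇒ Y = (19/18, -11/18)
5. R lies on line ZM with ZR:RM = 3:4 ⇒ R = (39/35, -6/7)
2·[RMY] = -8/105, 2·[ZCU] = -2/3
[RMY]:[ZCU] = -8/105:-2/3 = 4/35

[RMY]:[ZCU] = 4/35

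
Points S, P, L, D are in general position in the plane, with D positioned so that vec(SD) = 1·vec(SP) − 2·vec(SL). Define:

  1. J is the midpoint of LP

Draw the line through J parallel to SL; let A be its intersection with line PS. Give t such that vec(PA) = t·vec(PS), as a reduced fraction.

t = 1/2

Work in coordinates with S = (0, 0), P = (1, 0), L = (0, 1), D = (1, -2).
1. J is the midpoint of LP ⇒ J = (1/2, 1/2)
through J parallel to SL: direction (0, 1); meets PS at A = (1/2, 0)
A = P + t·(S−P) with t = 1/2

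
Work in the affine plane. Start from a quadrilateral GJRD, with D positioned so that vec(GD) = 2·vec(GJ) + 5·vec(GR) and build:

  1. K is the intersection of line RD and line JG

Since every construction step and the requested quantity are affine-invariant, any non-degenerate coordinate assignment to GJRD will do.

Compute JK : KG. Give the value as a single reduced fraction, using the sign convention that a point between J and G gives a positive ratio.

Work in coordinates with G = (0, 0), J = (1, 0), R = (0, 1), D = (2, 5).
1. K is the intersection of line RD and line JG ⇒ K = (-1/2, 0)
K = J + t·(G−J) with t = 3/2, so JK:KG = t:(1−t) = 3/2:-1/2

JK:KG = -3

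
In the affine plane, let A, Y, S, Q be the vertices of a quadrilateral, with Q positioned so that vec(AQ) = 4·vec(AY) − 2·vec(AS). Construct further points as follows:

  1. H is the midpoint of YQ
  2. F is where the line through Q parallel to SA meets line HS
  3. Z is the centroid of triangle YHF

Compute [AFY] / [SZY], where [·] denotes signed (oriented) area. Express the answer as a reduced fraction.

[AFY]:[SZY] = -66/13

Assign A = (0, 0), Y = (1, 0), S = (0, 1), Q = (4, -2) — the answer is frame-independent, so this choice is without loss of generality.
1. H is the midpoint of YQ ⇒ H = (5/2, -1)
2. F is where the line through Q parallel to SA meets line HS ⇒ F = (4, -11/5)
3. Z is the centroid of triangle YHF ⇒ Z = (5/2, -16/15)
2·[AFY] = 11/5, 2·[SZY] = -13/30
[AFY]:[SZY] = 11/5:-13/30 = -66/13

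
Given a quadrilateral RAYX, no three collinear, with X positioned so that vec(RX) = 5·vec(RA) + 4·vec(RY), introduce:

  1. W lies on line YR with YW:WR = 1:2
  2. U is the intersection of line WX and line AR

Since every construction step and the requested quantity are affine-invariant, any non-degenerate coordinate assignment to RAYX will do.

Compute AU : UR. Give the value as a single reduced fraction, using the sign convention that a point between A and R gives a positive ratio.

AU:UR = -2

Choose coordinates R = (0, 0), A = (1, 0), Y = (0, 1), X = (5, 4).
1. W lies on line YR with YW:WR = 1:2 ⇒ W = (0, 2/3)
2. U is the intersection of line WX and line AR ⇒ U = (-1, 0)
U = A + t·(R−A) with t = 2, so AU:UR = t:(1−t) = 2:-1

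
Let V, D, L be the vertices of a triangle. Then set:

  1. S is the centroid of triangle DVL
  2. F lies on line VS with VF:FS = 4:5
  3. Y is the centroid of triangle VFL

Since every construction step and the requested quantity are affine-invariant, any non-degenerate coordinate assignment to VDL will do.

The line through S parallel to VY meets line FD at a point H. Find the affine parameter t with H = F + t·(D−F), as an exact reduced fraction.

t = 5/27

Choose coordinates V = (0, 0), D = (1, 0), L = (0, 1).
1. S is the centroid of triangle DVL ⇒ S = (1/3, 1/3)
2. F lies on line VS with VF:FS = 4:5 ⇒ F = (4/27, 4/27)
3. Y is the centroid of triangle VFL ⇒ Y = (4/81, 31/81)
through S parallel to VY: direction (4/81, 31/81); meets FD at H = (223/729, 88/729)
H = F + t·(D−F) with t = 5/27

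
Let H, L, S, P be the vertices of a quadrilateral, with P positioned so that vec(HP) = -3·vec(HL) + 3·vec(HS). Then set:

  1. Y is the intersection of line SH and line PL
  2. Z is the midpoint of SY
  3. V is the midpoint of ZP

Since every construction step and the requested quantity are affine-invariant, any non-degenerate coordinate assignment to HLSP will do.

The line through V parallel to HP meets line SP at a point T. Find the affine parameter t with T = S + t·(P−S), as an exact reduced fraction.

t = 9/16

Work in coordinates with H = (0, 0), L = (1, 0), S = (0, 1), P = (-3, 3).
1. Y is the intersection of line SH and line PL ⇒ Y = (0, 3/4)
2. Z is the midpoint of SY ⇒ Z = (0, 7/8)
3. V is the midpoint of ZP ⇒ V = (-3/2, 31/16)
through V parallel to HP: direction (-3, 3); meets SP at T = (-27/16, 17/8)
T = S + t·(P−S) with t = 9/16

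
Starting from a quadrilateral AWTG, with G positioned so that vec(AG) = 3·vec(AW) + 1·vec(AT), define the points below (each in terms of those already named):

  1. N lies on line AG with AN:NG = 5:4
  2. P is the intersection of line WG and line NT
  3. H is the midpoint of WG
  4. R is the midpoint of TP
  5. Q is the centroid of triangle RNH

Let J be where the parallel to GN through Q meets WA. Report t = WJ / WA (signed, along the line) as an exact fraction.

t = 86/69

Assign A = (0, 0), W = (1, 0), T = (0, 1), G = (3, 1) — the answer is frame-independent, so this choice is without loss of generality.
1. N lies on line AG with AN:NG = 5:4 ⇒ N = (5/3, 5/9)
2. P is the intersection of line WG and line NT ⇒ P = (45/23, 11/23)
3. H is the midpoint of WG ⇒ H = (2, 1/2)
4. R is the midpoint of TP ⇒ R = (45/46, 17/23)
5. Q is the centroid of triangle RNH ⇒ Q = (641/414, 743/1242)
through Q parallel to GN: direction (-4/3, -4/9); meets WA at J = (-17/69, 0)
J = W + t·(A−W) with t = 86/69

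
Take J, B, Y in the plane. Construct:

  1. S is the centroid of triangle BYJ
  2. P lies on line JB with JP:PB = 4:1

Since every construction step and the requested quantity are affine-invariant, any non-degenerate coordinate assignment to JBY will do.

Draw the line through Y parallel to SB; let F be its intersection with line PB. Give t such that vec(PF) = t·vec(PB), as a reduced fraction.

Assign J = (0, 0), B = (1, 0), Y = (0, 1) — the answer is frame-independent, so this choice is without loss of generality.
1. S is the centroid of triangle BYJ ⇒ S = (1/3, 1/3)
2. P lies on line JB with JP:PB = 4:1 ⇒ P = (4/5, 0)
through Y parallel to SB: direction (2/3, -1/3); meets PB at F = (2, 0)
F = P + t·(B−P) with t = 6

t = 6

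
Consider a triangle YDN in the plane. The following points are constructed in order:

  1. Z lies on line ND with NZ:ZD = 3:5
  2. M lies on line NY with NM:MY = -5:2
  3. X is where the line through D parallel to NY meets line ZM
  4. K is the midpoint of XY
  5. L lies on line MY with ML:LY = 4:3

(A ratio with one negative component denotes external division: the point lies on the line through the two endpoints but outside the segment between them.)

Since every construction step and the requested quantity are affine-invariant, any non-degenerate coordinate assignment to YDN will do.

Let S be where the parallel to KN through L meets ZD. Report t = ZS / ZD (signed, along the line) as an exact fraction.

t = 39/70

Assign Y = (0, 0), D = (1, 0), N = (0, 1) — the answer is frame-independent, so this choice is without loss of generality.
1. Z lies on line ND with NZ:ZD = 3:5 ⇒ Z = (3/8, 5/8)
2. M lies on line NY with NM:MY = -5:2 ⇒ M = (0, -2/3)
3. X is where the line through D parallel to NY meets line ZM ⇒ X = (1, 25/9)
4. K is the midpoint of XY ⇒ K = (1/2, 25/18)
5. L lies on line MY with ML:LY = 4:3 ⇒ L = (0, -2/7)
through L parallel to KN: direction (-1/2, -7/18); meets ZD at S = (81/112, 31/112)
S = Z + t·(D−Z) with t = 39/70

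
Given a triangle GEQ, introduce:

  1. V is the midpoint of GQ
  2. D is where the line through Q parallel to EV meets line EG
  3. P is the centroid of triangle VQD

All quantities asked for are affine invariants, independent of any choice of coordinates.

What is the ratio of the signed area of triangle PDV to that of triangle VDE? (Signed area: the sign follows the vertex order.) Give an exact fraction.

Assign G = (0, 0), E = (1, 0), Q = (0, 1) — the answer is frame-independent, so this choice is without loss of generality.
1. V is the midpoint of GQ ⇒ V = (0, 1/2)
2. D is where the line through Q parallel to EV meets line EG ⇒ D = (2, 0)
3. P is the centroid of triangle VQD ⇒ P = (2/3, 1/2)
2·[PDV] = -1/3, 2·[VDE] = -1/2
[PDV]:[VDE] = -1/3:-1/2 = 2/3

[PDV]:[VDE] = 2/3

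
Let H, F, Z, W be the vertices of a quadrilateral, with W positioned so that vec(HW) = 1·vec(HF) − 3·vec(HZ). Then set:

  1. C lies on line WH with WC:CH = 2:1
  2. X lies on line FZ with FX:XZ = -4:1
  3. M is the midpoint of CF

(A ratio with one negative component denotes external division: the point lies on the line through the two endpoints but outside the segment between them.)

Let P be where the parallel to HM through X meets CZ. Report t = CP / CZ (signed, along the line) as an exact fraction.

Assign H = (0, 0), F = (1, 0), Z = (0, 1), W = (1, -3) — the answer is frame-independent, so this choice is without loss of generality.
1. C lies on line WH with WC:CH = 2:1 ⇒ C = (1/3, -1)
2. X lies on line FZ with FX:XZ = -4:1 ⇒ X = (-1/3, 4/3)
3. M is the midpoint of CF ⇒ M = (2/3, -1/2)
through X parallel to HM: direction (2/3, -1/2); meets CZ at P = (-1/63, 23/21)
P = C + t·(Z−C) with t = 22/21

t = 22/21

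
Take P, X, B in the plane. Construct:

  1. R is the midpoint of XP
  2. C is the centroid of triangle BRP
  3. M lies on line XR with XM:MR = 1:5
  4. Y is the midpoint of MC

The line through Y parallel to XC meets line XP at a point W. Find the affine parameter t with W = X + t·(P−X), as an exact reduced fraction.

Choose coordinates P = (0, 0), X = (1, 0), B = (0, 1).
1. R is the midpoint of XP ⇒ R = (1/2, 0)
2. C is the centroid of triangle BRP ⇒ C = (1/6, 1/3)
3. M lies on line XR with XM:MR = 1:5 ⇒ M = (11/12, 0)
4. Y is the midpoint of MC ⇒ Y = (13/24, 1/6)
through Y parallel to XC: direction (-5/6, 1/3); meets XP at W = (23/24, 0)
W = X + t·(P−X) with t = 1/24

t = 1/24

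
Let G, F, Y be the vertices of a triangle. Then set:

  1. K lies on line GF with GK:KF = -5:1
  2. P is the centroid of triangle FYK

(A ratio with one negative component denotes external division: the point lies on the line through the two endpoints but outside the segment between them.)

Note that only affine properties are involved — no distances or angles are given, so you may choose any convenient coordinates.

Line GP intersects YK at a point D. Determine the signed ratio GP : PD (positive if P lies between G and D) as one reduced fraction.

Work in coordinates with G = (0, 0), F = (1, 0), Y = (0, 1).
1. K lies on line GF with GK:KF = -5:1 ⇒ K = (5/4, 0)
2. P is the centroid of triangle FYK ⇒ P = (3/4, 1/3)
line GP meets YK at D = (45/56, 5/14)
P = G + t·(D−G) with t = 14/15, so GP:PD = 14/15:1/15

GP:PD = 14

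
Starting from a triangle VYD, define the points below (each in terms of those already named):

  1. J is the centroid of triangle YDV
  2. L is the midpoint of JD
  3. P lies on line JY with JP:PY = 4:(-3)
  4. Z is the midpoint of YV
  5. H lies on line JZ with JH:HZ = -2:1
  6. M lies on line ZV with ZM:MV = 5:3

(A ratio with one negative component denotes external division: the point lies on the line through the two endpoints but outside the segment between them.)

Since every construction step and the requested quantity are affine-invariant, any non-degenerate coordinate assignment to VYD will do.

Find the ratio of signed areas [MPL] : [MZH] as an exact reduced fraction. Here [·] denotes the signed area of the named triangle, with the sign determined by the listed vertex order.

Choose coordinates V = (0, 0), Y = (1, 0), D = (0, 1).
1. J is the centroid of triangle YDV ⇒ J = (1/3, 1/3)
2. L is the midpoint of JD ⇒ L = (1/6, 2/3)
3. P lies on line JY with JP:PY = 4:(-3) ⇒ P = (3, -1)
4. Z is the midpoint of YV ⇒ Z = (1/2, 0)
5. H lies on line JZ with JH:HZ = -2:1 ⇒ H = (2/3, -1/3)
6. M lies on line ZV with ZM:MV = 5:3 ⇒ M = (3/16, 0)
2·[MPL] = 89/48, 2·[MZH] = -5/48
[MPL]:[MZH] = 89/48:-5/48 = -89/5

[MPL]:[MZH] = -89/5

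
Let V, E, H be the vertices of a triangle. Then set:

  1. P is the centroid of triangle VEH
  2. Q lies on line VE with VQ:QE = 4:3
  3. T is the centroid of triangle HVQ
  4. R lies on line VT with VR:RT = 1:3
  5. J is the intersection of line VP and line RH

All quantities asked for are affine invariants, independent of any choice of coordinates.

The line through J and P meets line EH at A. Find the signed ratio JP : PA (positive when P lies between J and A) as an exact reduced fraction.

JP:PA = 46/27

Choose coordinates V = (0, 0), E = (1, 0), H = (0, 1).
1. P is the centroid of triangle VEH ⇒ P = (1/3, 1/3)
2. Q lies on line VE with VQ:QE = 4:3 ⇒ Q = (4/7, 0)
3. T is the centroid of triangle HVQ ⇒ T = (4/21, 1/3)
4. R lies on line VT with VR:RT = 1:3 ⇒ R = (1/21, 1/12)
5. J is the intersection of line VP and line RH ⇒ J = (4/81, 4/81)
line JP meets EH at A = (1/2, 1/2)
P = J + t·(A−J) with t = 46/73, so JP:PA = 46/73:27/73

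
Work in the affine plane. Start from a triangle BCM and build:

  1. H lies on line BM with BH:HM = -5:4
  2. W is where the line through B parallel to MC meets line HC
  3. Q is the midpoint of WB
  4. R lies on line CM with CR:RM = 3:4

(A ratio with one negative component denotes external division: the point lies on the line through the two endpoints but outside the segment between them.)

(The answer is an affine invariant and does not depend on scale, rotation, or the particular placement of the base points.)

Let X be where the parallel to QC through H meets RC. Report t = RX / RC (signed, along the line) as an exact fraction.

t = -29/6

Set B = (0, 0), C = (1, 0), M = (0, 1); any affine frame gives the same invariant.
1. H lies on line BM with BH:HM = -5:4 ⇒ H = (0, 5)
2. W is where the line through B parallel to MC meets line HC ⇒ W = (5/4, -5/4)
3. Q is the midpoint of WB ⇒ Q = (5/8, -5/8)
4. R lies on line CM with CR:RM = 3:4 ⇒ R = (4/7, 3/7)
through H parallel to QC: direction (3/8, 5/8); meets RC at X = (-3/2, 5/2)
X = R + t·(C−R) with t = -29/6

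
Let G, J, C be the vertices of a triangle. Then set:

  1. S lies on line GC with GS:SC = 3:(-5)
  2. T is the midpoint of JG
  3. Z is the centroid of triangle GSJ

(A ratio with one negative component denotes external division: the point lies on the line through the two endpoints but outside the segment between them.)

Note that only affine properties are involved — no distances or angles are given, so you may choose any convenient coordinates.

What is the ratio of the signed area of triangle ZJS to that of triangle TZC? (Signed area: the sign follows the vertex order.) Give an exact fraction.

Set G = (0, 0), J = (1, 0), C = (0, 1); any affine frame gives the same invariant.
1. S lies on line GC with GS:SC = 3:(-5) ⇒ S = (0, -3/2)
2. T is the midpoint of JG ⇒ T = (1/2, 0)
3. Z is the centroid of triangle GSJ ⇒ Z = (1/3, -1/2)
2·[ZJS] = -1/2, 2·[TZC] = -5/12
[ZJS]:[TZC] = -1/2:-5/12 = 6/5

[ZJS]:[TZC] = 6/5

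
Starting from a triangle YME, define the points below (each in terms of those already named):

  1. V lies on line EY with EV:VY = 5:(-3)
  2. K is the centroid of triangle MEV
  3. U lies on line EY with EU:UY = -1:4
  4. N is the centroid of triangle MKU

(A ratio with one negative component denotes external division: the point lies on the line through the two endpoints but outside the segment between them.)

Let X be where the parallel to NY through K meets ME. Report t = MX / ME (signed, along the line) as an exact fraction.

Work in coordinates with Y = (0, 0), M = (1, 0), E = (0, 1).
1. V lies on line EY with EV:VY = 5:(-3) ⇒ V = (0, -3/2)
2. K is the centroid of triangle MEV ⇒ K = (1/3, -1/6)
3. U lies on line EY with EU:UY = -1:4 ⇒ U = (0, 4/3)
4. N is the centroid of triangle MKU ⇒ N = (4/9, 7/18)
through K parallel to NY: direction (-4/9, -7/18); meets ME at X = (7/9, 2/9)
X = M + t·(E−M) with t = 2/9

t = 2/9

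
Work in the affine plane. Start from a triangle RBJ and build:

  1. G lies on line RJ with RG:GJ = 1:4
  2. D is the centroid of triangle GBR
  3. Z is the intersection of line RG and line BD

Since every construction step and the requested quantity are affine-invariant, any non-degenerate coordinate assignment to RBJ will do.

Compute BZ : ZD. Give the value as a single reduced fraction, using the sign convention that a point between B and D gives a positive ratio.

Work in coordinates with R = (0, 0), B = (1, 0), J = (0, 1).
1. G lies on line RJ with RG:GJ = 1:4 ⇒ G = (0, 1/5)
2. D is the centroid of triangle GBR ⇒ D = (1/3, 1/15)
3. Z is the intersection of line RG and line BD ⇒ Z = (0, 1/10)
Z = B + t·(D−B) with t = 3/2, so BZ:ZD = t:(1−t) = 3/2:-1/2

BZ:ZD = -3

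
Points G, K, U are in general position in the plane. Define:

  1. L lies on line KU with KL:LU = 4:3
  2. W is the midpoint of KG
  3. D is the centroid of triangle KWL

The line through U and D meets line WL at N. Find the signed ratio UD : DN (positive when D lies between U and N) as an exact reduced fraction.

UD:DN = -13/4

Choose coordinates G = (0, 0), K = (1, 0), U = (0, 1).
1. L lies on line KU with KL:LU = 4:3 ⇒ L = (3/7, 4/7)
2. W is the midpoint of KG ⇒ W = (1/2, 0)
3. D is the centroid of triangle KWL ⇒ D = (9/14, 4/21)
line UD meets WL at N = (81/182, 40/91)
D = U + t·(N−U) with t = 13/9, so UD:DN = 13/9:-4/9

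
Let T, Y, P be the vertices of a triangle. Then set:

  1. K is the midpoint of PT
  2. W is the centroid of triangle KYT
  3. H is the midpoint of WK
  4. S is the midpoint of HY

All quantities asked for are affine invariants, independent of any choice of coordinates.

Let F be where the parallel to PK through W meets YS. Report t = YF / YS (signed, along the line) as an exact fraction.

t = 8/5

Set T = (0, 0), Y = (1, 0), P = (0, 1); any affine frame gives the same invariant.
1. K is the midpoint of PT ⇒ K = (0, 1/2)
2. W is the centroid of triangle KYT ⇒ W = (1/3, 1/6)
3. H is the midpoint of WK ⇒ H = (1/6, 1/3)
4. S is the midpoint of HY ⇒ S = (7/12, 1/6)
through W parallel to PK: direction (0, -1/2); meets YS at F = (1/3, 4/15)
F = Y + t·(S−Y) with t = 8/5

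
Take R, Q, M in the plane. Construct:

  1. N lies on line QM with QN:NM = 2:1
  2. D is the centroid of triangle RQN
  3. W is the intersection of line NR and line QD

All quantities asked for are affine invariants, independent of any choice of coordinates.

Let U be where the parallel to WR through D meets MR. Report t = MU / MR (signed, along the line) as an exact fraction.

t = 5/3

Assign R = (0, 0), Q = (1, 0), M = (0, 1) — the answer is frame-independent, so this choice is without loss of generality.
1. N lies on line QM with QN:NM = 2:1 ⇒ N = (1/3, 2/3)
2. D is the centroid of triangle RQN ⇒ D = (4/9, 2/9)
3. W is the intersection of line NR and line QD ⇒ W = (1/6, 1/3)
through D parallel to WR: direction (-1/6, -1/3); meets MR at U = (0, -2/3)
U = M + t·(R−M) with t = 5/3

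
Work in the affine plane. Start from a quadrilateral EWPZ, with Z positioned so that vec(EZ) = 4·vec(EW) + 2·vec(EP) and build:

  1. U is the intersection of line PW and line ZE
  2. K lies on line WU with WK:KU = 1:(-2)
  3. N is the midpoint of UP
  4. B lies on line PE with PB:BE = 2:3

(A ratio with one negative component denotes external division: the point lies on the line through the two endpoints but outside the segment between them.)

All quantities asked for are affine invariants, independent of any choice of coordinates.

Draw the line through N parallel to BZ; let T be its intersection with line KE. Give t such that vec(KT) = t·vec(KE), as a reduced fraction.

Work in coordinates with E = (0, 0), W = (1, 0), P = (0, 1), Z = (4, 2).
1. U is the intersection of line PW and line ZE ⇒ U = (2/3, 1/3)
2. K lies on line WU with WK:KU = 1:(-2) ⇒ K = (4/3, -1/3)
3. N is the midpoint of UP ⇒ N = (1/3, 2/3)
4. B lies on line PE with PB:BE = 2:3 ⇒ B = (0, 3/5)
through N parallel to BZ: direction (4, 7/5); meets KE at T = (-11/12, 11/48)
T = K + t·(E−K) with t = 27/16

t = 27/16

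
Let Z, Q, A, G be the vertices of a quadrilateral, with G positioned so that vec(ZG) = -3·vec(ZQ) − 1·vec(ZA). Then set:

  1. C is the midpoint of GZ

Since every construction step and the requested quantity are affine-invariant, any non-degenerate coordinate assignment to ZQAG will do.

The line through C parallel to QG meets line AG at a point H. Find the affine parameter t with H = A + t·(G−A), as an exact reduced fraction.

Assign Z = (0, 0), Q = (1, 0), A = (0, 1), G = (-3, -1) — the answer is frame-independent, so this choice is without loss of generality.
1. C is the midpoint of GZ ⇒ C = (-3/2, -1/2)
through C parallel to QG: direction (-4, -1); meets AG at H = (-27/10, -4/5)
H = A + t·(G−A) with t = 9/10

t = 9/10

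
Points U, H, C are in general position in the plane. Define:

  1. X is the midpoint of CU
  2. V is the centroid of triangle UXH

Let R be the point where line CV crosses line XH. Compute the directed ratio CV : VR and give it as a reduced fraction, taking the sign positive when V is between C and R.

Choose coordinates U = (0, 0), H = (1, 0), C = (0, 1).
1. X is the midpoint of CU ⇒ X = (0, 1/2)
2. V is the centroid of triangle UXH ⇒ V = (1/3, 1/6)
line CV meets XH at R = (1/4, 3/8)
V = C + t·(R−C) with t = 4/3, so CV:VR = 4/3:-1/3

CV:VR = -4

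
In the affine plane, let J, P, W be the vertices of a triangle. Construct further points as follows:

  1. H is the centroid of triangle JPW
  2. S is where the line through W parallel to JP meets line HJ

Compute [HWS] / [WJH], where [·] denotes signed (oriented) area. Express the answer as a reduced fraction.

[HWS]:[WJH] = -2

Choose coordinates J = (0, 0), P = (1, 0), W = (0, 1).
1. H is the centroid of triangle JPW ⇒ H = (1/3, 1/3)
2. S is where the line through W parallel to JP meets line HJ ⇒ S = (1, 1)
2·[HWS] = -2/3, 2·[WJH] = 1/3
[HWS]:[WJH] = -2/3:1/3 = -2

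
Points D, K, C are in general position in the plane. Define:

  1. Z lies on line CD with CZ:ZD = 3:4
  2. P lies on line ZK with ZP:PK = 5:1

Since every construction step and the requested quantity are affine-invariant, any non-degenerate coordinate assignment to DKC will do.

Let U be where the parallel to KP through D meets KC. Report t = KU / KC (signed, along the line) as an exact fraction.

Assign D = (0, 0), K = (1, 0), C = (0, 1) — the answer is frame-independent, so this choice is without loss of generality.
1. Z lies on line CD with CZ:ZD = 3:4 ⇒ Z = (0, 4/7)
2. P lies on line ZK with ZP:PK = 5:1 ⇒ P = (5/6, 2/21)
through D parallel to KP: direction (-1/6, 2/21); meets KC at U = (7/3, -4/3)
U = K + t·(C−K) with t = -4/3

t = -4/3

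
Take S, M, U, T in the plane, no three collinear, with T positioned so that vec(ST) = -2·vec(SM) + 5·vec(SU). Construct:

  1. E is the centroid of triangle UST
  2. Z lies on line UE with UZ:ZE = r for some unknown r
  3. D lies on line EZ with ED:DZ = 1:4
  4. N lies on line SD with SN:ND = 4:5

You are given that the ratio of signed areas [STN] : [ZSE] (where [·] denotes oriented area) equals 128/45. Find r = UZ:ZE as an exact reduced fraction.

r = 5

Choose coordinates S = (0, 0), M = (1, 0), U = (0, 1), T = (-2, 5).
1. E is the centroid of triangle UST ⇒ E = (-2/3, 2)
2. With UZ:ZE = r, write λ = r/(r+1) so Z = U + λ·(E−U); Z is affine-linear in λ
3. D lies on line EZ with ED:DZ = 1:4 ⇒ D is an affine combination of earlier points and hence also affine-linear in λ
4. N lies on line SD with SN:ND = 4:5 ⇒ N is an affine combination of earlier points and hence also affine-linear in λ
Every point depending on Z is an affine combination of Z and λ-independent points, so each such coordinate is linear in λ; the λ² term in each signed area is a multiple of (E−U)×(E−U) = 0, so 2·[STN] and 2·[ZSE] are each linear in λ. Evaluating at λ=0 and λ=1:
  2·[STN] = 16/135·λ − 56/135,   2·[ZSE] = 2/3·λ − 2/3
So [STN]:[ZSE] = (16/135·λ − 56/135) / (2/3·λ − 2/3). Setting this equal to 128/45:
  16/135·λ − 56/135 = 128/45·(2/3·λ − 2/3)  ⇒  λ = 5/6
Then r = λ/(1−λ) = (5/6)/(1/6) = 5. Check: with r = 5, Z = (-5/9, 11/6) and [STN]:[ZSE] = 128/45 as required.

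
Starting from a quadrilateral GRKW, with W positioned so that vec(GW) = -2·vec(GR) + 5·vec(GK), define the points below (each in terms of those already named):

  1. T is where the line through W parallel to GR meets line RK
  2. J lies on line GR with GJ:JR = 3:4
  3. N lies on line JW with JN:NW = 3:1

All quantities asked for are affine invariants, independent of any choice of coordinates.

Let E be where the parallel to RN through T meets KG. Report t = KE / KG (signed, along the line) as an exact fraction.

t = 152/67

Set G = (0, 0), R = (1, 0), K = (0, 1), W = (-2, 5); any affine frame gives the same invariant.
1. T is where the line through W parallel to GR meets line RK ⇒ T = (-4, 5)
2. J lies on line GR with GJ:JR = 3:4 ⇒ J = (3/7, 0)
3. N lies on line JW with JN:NW = 3:1 ⇒ N = (-39/28, 15/4)
through T parallel to RN: direction (-67/28, 15/4); meets KG at E = (0, -85/67)
E = K + t·(G−K) with t = 152/67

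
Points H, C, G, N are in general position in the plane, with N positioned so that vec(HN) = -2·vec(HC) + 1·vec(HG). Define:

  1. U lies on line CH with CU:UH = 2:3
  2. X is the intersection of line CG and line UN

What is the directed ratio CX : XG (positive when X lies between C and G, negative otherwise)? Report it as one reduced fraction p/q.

CX:XG = -1/5

Work in coordinates with H = (0, 0), C = (1, 0), G = (0, 1), N = (-2, 1).
1. U lies on line CH with CU:UH = 2:3 ⇒ U = (3/5, 0)
2. X is the intersection of line CG and line UN ⇒ X = (5/4, -1/4)
X = C + t·(G−C) with t = -1/4, so CX:XG = t:(1−t) = -1/4:5/4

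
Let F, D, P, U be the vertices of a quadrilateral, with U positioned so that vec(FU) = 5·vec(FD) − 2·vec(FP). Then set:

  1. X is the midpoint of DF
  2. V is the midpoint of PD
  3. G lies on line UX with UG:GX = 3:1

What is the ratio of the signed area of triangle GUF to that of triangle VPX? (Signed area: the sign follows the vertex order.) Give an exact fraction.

Choose coordinates F = (0, 0), D = (1, 0), P = (0, 1), U = (5, -2).
1. X is the midpoint of DF ⇒ X = (1/2, 0)
2. V is the midpoint of PD ⇒ V = (1/2, 1/2)
3. G lies on line UX with UG:GX = 3:1 ⇒ G = (13/8, -1/2)
2·[GUF] = -3/4, 2·[VPX] = 1/4
[GUF]:[VPX] = -3/4:1/4 = -3

[GUF]:[VPX] = -3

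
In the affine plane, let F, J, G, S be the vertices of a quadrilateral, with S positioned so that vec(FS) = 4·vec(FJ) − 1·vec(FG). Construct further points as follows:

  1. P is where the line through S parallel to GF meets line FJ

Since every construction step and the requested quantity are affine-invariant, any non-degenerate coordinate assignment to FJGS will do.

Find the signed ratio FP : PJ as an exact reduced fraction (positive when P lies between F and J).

FP:PJ = -4/3

Assign F = (0, 0), J = (1, 0), G = (0, 1), S = (4, -1) — the answer is frame-independent, so this choice is without loss of generality.
1. P is where the line through S parallel to GF meets line FJ ⇒ P = (4, 0)
P = F + t·(J−F) with t = 4, so FP:PJ = t:(1−t) = 4:-3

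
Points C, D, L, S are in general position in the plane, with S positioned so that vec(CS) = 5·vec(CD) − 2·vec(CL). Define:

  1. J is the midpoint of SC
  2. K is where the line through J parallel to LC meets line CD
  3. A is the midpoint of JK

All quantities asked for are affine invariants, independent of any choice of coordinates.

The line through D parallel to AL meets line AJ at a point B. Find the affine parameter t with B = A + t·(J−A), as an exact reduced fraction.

t = 4/5

Assign C = (0, 0), D = (1, 0), L = (0, 1), S = (5, -2) — the answer is frame-independent, so this choice is without loss of generality.
1. J is the midpoint of SC ⇒ J = (5/2, -1)
2. K is where the line through J parallel to LC meets line CD ⇒ K = (5/2, 0)
3. A is the midpoint of JK ⇒ A = (5/2, -1/2)
through D parallel to AL: direction (-5/2, 3/2); meets AJ at B = (5/2, -9/10)
B = A + t·(J−A) with t = 4/5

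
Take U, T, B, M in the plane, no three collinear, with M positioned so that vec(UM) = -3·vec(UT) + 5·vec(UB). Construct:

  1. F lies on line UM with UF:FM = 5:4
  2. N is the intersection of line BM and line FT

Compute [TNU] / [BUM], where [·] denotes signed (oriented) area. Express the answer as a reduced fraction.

Choose coordinates U = (0, 0), T = (1, 0), B = (0, 1), M = (-3, 5).
1. F lies on line UM with UF:FM = 5:4 ⇒ F = (-5/3, 25/9)
2. N is the intersection of line BM and line FT ⇒ N = (-1/7, 25/21)
2·[TNU] = 25/21, 2·[BUM] = -3
[TNU]:[BUM] = 25/21:-3 = -25/63

[TNU]:[BUM] = -25/63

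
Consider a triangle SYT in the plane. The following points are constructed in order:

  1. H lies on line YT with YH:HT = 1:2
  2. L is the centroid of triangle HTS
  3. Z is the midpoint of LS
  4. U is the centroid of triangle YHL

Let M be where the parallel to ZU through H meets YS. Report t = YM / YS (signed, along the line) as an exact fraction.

t = 5

Assign S = (0, 0), Y = (1, 0), T = (0, 1) — the answer is frame-independent, so this choice is without loss of generality.
1. H lies on line YT with YH:HT = 1:2 ⇒ H = (2/3, 1/3)
2. L is the centroid of triangle HTS ⇒ L = (2/9, 4/9)
3. Z is the midpoint of LS ⇒ Z = (1/9, 2/9)
4. U is the centroid of triangle YHL ⇒ U = (17/27, 7/27)
through H parallel to ZU: direction (14/27, 1/27); meets YS at M = (-4, 0)
M = Y + t·(S−Y) with t = 5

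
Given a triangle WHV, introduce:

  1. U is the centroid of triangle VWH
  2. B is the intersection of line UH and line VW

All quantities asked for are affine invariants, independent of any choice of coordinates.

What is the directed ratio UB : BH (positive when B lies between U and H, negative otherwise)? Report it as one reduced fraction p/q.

UB:BH = -1/3

Choose coordinates W = (0, 0), H = (1, 0), V = (0, 1).
1. U is the centroid of triangle VWH ⇒ U = (1/3, 1/3)
2. B is the intersection of line UH and line VW ⇒ B = (0, 1/2)
B = U + t·(H−U) with t = -1/2, so UB:BH = t:(1−t) = -1/2:3/2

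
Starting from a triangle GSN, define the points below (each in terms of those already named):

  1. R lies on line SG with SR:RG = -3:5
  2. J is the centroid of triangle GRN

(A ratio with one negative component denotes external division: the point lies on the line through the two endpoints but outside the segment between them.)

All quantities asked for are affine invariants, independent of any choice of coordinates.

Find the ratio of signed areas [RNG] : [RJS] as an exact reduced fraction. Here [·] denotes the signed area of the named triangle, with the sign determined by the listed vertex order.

[RNG]:[RJS] = 5

Assign G = (0, 0), S = (1, 0), N = (0, 1) — the answer is frame-independent, so this choice is without loss of generality.
1. R lies on line SG with SR:RG = -3:5 ⇒ R = (5/2, 0)
2. J is the centroid of triangle GRN ⇒ J = (5/6, 1/3)
2·[RNG] = 5/2, 2·[RJS] = 1/2
[RNG]:[RJS] = 5/2:1/2 = 5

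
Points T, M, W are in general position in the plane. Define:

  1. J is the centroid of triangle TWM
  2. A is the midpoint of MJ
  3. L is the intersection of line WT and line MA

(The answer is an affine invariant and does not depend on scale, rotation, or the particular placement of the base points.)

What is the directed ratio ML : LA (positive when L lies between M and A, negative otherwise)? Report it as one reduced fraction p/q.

ML:LA = -3/2

Set T = (0, 0), M = (1, 0), W = (0, 1); any affine frame gives the same invariant.
1. J is the centroid of triangle TWM ⇒ J = (1/3, 1/3)
2. A is the midpoint of MJ ⇒ A = (2/3, 1/6)
3. L is the intersection of line WT and line MA ⇒ L = (0, 1/2)
L = M + t·(A−M) with t = 3, so ML:LA = t:(1−t) = 3:-2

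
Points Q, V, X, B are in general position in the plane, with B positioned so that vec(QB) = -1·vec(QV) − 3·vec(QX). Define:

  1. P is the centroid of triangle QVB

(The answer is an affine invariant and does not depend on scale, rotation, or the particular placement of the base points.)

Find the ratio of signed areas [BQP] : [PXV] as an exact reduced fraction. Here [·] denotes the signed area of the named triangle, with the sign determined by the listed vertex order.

Set Q = (0, 0), V = (1, 0), X = (0, 1), B = (-1, -3); any affine frame gives the same invariant.
1. P is the centroid of triangle QVB ⇒ P = (0, -1)
2·[BQP] = -1, 2·[PXV] = -2
[BQP]:[PXV] = -1:-2 = 1/2

[BQP]:[PXV] = 1/2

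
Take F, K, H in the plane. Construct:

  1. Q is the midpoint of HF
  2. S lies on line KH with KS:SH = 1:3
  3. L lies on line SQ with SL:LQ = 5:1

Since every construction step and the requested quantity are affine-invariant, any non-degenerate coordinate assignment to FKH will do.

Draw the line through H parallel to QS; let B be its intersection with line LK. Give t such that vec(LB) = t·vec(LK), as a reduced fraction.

t = -3

Work in coordinates with F = (0, 0), K = (1, 0), H = (0, 1).
1. Q is the midpoint of HF ⇒ Q = (0, 1/2)
2. S lies on line KH with KS:SH = 1:3 ⇒ S = (3/4, 1/4)
3. L lies on line SQ with SL:LQ = 5:1 ⇒ L = (1/8, 11/24)
through H parallel to QS: direction (3/4, -1/4); meets LK at B = (-5/2, 11/6)
B = L + t·(K−L) with t = -3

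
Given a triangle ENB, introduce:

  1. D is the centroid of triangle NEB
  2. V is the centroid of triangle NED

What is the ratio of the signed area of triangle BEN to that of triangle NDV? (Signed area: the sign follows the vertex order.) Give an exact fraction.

Choose coordinates E = (0, 0), N = (1, 0), B = (0, 1).
1. D is the centroid of triangle NEB ⇒ D = (1/3, 1/3)
2. V is the centroid of triangle NED ⇒ V = (4/9, 1/9)
2·[BEN] = 1, 2·[NDV] = 1/9
[BEN]:[NDV] = 1:1/9 = 9

[BEN]:[NDV] = 9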